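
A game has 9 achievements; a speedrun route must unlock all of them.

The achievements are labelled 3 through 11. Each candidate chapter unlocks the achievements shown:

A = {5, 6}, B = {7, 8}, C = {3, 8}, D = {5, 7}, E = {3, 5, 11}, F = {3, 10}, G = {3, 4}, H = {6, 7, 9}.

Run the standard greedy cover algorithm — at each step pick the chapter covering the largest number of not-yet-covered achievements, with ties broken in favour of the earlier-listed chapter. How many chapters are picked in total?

Greedy: pick E (covers 3 new) → pick H (covers 3 new) → pick B (covers 1 new) → pick F (covers 1 new) → pick G (covers 1 new). Total picks: 5.

5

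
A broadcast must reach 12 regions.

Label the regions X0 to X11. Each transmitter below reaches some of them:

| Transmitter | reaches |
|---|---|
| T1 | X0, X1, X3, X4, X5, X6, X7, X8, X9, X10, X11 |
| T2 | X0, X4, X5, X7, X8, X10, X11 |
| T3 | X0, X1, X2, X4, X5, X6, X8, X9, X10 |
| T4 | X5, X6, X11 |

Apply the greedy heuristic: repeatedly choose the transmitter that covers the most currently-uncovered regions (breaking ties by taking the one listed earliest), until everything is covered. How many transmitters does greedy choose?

2

Greedy: pick T1 (covers 11 new) → pick T3 (covers 1 new). Total picks: 2.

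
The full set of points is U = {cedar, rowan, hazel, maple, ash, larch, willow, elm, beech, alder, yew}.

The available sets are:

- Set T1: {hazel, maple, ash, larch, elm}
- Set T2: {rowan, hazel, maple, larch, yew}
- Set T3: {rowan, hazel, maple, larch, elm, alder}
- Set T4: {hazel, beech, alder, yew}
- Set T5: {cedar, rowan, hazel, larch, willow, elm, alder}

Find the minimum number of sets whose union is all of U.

T1, T4, and T5 cover everything between them: the union {cedar, rowan, hazel, maple, ash, larch, willow, elm, beech, alder, yew} is all of U.
Only T5 contains cedar, so T5 is forced; the remaining 4 points need at least 2 more sets (each remaining set adds at most 2) — so at least 3 sets are needed, and 3 is optimal.

3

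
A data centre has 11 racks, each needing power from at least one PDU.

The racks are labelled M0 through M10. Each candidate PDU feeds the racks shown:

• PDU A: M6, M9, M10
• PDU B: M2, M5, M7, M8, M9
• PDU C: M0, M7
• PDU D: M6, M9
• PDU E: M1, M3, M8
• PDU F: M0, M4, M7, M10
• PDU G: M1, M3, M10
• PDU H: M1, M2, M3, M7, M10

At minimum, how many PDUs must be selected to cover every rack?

4

Take {A, B, E, F}. Their union is {M0, M1, M2, M3, M4, M5, M6, M7, M8, M9, M10}, which is all 11 racks.
No 3 of the 8 PDUs cover everything (all 56 combinations miss at least one rack), so 4 is optimal.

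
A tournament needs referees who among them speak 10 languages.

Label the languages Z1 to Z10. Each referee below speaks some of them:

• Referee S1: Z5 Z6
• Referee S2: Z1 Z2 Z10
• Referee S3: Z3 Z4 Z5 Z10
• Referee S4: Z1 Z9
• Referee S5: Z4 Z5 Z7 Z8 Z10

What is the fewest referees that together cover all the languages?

5

Take {S1, S2, S3, S4, S5}. Their union is {Z1, Z2, Z3, Z4, Z5, Z6, Z7, Z8, Z9, Z10}, which is all 10 languages.
No 4 of the 5 referees cover everything (all 5 combinations miss at least one language), so 5 is optimal.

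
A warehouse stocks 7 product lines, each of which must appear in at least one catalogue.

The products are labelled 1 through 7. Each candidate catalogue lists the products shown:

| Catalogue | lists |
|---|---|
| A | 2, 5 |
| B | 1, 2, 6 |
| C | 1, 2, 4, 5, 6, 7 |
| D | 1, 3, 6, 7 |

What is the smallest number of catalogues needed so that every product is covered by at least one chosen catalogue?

Take {C, D}. Their union is {1, 2, 3, 4, 5, 6, 7}, which is all 7 products.
No single catalogue has all 7 products (the largest, C, has 6), so 2 is optimal.

2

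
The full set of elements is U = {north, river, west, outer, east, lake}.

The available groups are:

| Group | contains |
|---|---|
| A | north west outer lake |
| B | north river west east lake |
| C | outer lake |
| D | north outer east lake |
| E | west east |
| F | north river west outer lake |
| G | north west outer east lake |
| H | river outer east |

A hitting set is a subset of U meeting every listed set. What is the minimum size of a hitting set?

T = {outer, east} meets every group (each contains at least one member of T), and |T| = 2.
The groups C, E are pairwise disjoint, so any hitting set needs a separate element for each — at least 2. Hence 2 is optimal.

2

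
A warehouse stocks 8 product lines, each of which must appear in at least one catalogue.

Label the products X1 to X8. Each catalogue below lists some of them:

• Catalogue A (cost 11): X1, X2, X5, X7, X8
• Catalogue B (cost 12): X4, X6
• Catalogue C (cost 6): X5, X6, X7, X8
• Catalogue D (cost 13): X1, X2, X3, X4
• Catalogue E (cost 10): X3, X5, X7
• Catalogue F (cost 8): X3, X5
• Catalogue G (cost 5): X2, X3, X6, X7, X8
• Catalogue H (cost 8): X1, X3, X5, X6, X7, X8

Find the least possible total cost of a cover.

C, D together cover every product (C ∪ D = {X1, X2, X3, X4, X5, X6, X7, X8}); total cost 6 + 13 = 19.
The greedy pick G, H, B costs 25; no covering selection beats 19.

19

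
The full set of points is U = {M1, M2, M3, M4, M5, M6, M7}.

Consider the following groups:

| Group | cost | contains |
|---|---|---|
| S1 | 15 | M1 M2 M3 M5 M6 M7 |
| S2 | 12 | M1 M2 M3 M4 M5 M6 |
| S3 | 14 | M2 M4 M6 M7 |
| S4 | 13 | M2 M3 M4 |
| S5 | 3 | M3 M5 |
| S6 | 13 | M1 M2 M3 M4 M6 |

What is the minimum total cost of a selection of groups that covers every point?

26

S2, S3 together cover every point (S2 ∪ S3 = {M1, M2, M3, M4, M5, M6, M7}); total cost 12 + 14 = 26.
The greedy pick S5, S2, S3 costs 29; no covering selection beats 26.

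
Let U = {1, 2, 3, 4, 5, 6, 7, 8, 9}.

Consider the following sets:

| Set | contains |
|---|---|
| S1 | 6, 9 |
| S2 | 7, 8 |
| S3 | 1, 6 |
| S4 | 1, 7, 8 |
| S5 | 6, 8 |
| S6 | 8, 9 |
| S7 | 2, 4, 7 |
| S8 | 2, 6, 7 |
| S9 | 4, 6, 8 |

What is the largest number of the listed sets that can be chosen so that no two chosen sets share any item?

S3, S6, S7 are pairwise disjoint (S3={1,6}; S6={8,9}; S7={2,4,7}).
Every remaining set overlaps one of these, and no 4 of the listed sets are pairwise disjoint, so 3 is the maximum.

3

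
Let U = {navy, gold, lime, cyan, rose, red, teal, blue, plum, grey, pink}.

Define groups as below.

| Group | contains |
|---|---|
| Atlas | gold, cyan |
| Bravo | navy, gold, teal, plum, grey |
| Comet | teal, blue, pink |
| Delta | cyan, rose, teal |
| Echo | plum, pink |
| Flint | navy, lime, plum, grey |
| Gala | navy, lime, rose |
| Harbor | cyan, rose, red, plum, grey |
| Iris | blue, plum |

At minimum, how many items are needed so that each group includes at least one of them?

4

Take H = {navy, cyan, blue, pink}. Each listed group contains at least one of these, so H is a hitting set of size 4.
No choice of 3 items meets every group, so 4 is the minimum.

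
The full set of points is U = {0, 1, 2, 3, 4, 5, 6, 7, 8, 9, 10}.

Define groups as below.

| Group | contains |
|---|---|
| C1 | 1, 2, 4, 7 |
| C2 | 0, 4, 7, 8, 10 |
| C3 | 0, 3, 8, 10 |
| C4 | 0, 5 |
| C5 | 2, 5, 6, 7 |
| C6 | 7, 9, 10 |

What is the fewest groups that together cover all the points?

4

Take {C1, C3, C5, C6}. Their union is {0, 1, 2, 3, 4, 5, 6, 7, 8, 9, 10}, which is all 11 points.
Only C6 contains 9, so C6 is forced; the remaining 8 points need at least 3 more groups (each remaining group adds at most 3) — so at least 4 groups are needed, and 4 is optimal.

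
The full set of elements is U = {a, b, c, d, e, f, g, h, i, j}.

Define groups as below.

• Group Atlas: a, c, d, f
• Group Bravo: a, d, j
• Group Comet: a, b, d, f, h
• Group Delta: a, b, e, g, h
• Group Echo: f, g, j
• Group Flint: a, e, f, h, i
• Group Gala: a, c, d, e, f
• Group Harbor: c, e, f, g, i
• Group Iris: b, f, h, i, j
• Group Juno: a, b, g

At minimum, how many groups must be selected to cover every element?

Take {Bravo, Harbor, Iris}. Their union is {a, b, c, d, e, f, g, h, i, j}, which is all 10 elements.
No 2 of the 10 groups cover everything (all 45 combinations miss at least one element), so 3 is optimal.

3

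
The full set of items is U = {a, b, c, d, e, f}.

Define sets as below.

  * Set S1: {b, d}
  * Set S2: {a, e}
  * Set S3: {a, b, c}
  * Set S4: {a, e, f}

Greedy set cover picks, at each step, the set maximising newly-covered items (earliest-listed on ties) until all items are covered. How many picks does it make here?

3

Greedy: pick S3 (covers 3 new) → pick S4 (covers 2 new) → pick S1 (covers 1 new). Total picks: 3.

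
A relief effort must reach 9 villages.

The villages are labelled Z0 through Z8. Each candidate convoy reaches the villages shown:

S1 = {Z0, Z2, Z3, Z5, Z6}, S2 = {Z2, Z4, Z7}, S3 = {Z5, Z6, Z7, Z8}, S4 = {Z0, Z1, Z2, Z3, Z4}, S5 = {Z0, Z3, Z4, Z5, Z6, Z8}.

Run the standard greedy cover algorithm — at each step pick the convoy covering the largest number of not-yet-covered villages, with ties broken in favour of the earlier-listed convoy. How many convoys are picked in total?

Greedy: pick S5 (covers 6 new) → pick S2 (covers 2 new) → pick S4 (covers 1 new). Total picks: 3.
(The true minimum cover uses only 2 convoys, so greedy is not optimal here.)

3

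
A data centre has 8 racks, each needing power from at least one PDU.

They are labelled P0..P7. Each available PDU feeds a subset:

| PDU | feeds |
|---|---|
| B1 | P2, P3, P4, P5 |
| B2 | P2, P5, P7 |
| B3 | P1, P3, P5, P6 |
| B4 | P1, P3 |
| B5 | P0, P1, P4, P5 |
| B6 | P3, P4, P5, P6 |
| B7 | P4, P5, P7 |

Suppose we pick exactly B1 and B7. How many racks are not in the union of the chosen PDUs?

Union of B1, B7 = {P2, P3, P4, P5, P7}.
Not covered: P0, P1, P6 — 3 racks.

3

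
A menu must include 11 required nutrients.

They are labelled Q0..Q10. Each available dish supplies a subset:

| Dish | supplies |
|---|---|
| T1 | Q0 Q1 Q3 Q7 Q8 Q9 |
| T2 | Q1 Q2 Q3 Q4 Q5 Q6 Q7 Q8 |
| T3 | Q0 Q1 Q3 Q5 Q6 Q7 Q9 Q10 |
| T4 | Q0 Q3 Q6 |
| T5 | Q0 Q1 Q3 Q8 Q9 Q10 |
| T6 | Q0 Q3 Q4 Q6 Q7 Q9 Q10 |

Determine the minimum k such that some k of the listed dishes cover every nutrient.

2

Take {T2, T5}. Their union is {Q0, Q1, Q2, Q3, Q4, Q5, Q6, Q7, Q8, Q9, Q10}, which is all 11 nutrients.
No single dish has all 11 nutrients (the largest, T2, has 8), so 2 is optimal.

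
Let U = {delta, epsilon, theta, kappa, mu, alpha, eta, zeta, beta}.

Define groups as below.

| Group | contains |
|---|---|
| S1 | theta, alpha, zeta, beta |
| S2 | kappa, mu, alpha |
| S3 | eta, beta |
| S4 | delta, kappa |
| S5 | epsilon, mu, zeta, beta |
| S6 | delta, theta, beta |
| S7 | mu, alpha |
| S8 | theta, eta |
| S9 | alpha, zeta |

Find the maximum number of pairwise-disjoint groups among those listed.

3

S4, S8, S9 are pairwise disjoint (S4={delta,kappa}; S8={theta,eta}; S9={alpha,zeta}).
Every remaining group overlaps one of these, and no 4 of the listed groups are pairwise disjoint, so 3 is the maximum.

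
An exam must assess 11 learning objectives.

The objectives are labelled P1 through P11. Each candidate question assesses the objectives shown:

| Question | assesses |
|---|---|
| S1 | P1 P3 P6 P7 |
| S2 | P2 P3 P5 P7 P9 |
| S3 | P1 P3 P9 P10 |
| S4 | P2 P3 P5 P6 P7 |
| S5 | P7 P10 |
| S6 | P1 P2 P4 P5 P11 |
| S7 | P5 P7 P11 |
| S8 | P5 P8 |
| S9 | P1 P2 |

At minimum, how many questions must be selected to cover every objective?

4

S1 and S3 and S6 and S8 together: S1 ∪ S3 ∪ S6 ∪ S8 = {P1, P2, P3, P4, P5, P6, P7, P8, P9, P10, P11} — every objective is covered.
Only S8 contains P8, so S8 is forced; the remaining 9 objectives need at least 3 more questions (each remaining question adds at most 4) — so at least 4 questions are needed, and 4 is optimal.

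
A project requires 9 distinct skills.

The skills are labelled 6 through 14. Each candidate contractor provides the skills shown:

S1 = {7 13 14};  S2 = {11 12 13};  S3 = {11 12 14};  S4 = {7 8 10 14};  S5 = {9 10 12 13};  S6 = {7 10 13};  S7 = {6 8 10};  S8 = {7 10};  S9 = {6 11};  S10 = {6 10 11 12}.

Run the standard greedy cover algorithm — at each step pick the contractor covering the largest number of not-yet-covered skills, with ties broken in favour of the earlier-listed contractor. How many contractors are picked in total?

Greedy: pick S4 (covers 4 new) → pick S2 (covers 3 new) → pick S5 (covers 1 new) → pick S7 (covers 1 new). Total picks: 4.
(The true minimum cover uses only 3 contractors, so greedy is not optimal here.)

4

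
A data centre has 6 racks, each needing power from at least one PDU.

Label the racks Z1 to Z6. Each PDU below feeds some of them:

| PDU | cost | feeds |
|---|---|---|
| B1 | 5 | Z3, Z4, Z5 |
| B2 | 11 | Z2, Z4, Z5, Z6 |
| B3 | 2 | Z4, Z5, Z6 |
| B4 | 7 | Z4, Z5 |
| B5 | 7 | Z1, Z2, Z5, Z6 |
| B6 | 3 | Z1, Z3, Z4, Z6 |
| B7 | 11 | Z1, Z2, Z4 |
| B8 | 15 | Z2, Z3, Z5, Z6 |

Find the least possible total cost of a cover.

B5, B6 together cover every rack (B5 ∪ B6 = {Z1, Z2, Z3, Z4, Z5, Z6}); total cost 7 + 3 = 10.
The greedy pick B3, B6, B5 costs 12; no covering selection beats 10.

10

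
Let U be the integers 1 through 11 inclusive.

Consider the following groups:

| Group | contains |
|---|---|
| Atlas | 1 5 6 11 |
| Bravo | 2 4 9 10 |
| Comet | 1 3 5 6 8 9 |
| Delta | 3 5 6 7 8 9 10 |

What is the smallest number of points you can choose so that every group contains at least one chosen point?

2

Take H = {2, 6}. Each listed group contains at least one of these, so H is a hitting set of size 2.
The groups Atlas, Bravo are pairwise disjoint, so any hitting set needs a separate point for each — at least 2. Hence 2 is optimal.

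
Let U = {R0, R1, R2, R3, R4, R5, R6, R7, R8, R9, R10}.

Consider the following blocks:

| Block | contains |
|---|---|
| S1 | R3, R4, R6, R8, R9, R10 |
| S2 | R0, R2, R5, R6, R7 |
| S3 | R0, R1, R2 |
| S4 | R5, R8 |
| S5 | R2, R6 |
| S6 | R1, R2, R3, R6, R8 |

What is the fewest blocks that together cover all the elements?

3

Take {S1, S2, S3}. Their union is {R0, R1, R2, R3, R4, R5, R6, R7, R8, R9, R10}, which is all 11 elements.
Only S1 contains R4, so S1 is forced; the remaining 5 elements need at least 2 more blocks (each remaining block adds at most 4) — so at least 3 blocks are needed, and 3 is optimal.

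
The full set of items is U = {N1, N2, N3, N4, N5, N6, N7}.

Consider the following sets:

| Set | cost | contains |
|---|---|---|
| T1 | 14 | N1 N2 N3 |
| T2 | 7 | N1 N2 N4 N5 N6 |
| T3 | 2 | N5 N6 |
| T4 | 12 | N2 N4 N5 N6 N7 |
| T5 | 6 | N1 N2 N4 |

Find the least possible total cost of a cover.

T1, T4 together cover every item (T1 ∪ T4 = {N1, N2, N3, N4, N5, N6, N7}); total cost 14 + 12 = 26.
The greedy pick T3, T5, T4, T1 costs 34; no covering selection beats 26.

26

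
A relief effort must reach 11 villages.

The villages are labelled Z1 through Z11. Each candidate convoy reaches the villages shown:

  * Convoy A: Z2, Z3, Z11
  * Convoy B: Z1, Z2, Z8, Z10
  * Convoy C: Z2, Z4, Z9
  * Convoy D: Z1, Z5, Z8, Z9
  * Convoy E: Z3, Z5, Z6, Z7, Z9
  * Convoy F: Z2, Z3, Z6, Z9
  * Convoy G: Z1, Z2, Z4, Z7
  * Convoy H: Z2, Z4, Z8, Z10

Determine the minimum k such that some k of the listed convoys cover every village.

4

Take {A, E, G, H}. Their union is {Z1, Z2, Z3, Z4, Z5, Z6, Z7, Z8, Z9, Z10, Z11}, which is all 11 villages.
No 3 of the 8 convoys cover everything (all 56 combinations miss at least one village), so 4 is optimal.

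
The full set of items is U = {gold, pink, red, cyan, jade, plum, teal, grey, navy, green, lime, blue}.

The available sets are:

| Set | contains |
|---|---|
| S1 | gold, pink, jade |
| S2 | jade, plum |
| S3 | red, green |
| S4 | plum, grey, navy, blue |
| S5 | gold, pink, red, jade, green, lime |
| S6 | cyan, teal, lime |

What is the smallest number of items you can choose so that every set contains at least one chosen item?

Take H = {red, cyan, jade, blue}. Each listed set contains at least one of these, so H is a hitting set of size 4.
The sets S1, S3, S4, S6 are pairwise disjoint, so any hitting set needs a separate item for each — at least 4. Hence 4 is optimal.

4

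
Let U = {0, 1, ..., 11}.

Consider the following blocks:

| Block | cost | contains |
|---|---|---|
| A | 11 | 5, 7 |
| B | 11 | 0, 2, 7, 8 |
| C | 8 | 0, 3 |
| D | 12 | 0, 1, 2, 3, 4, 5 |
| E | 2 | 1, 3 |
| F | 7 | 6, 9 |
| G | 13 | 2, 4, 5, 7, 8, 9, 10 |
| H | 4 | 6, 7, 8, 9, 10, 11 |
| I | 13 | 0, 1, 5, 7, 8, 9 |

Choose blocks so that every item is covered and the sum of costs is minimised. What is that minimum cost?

D, H together cover every item (D ∪ H = {0, 1, 2, 3, 4, 5, 6, 7, 8, 9, 10, 11}); total cost 12 + 4 = 16.
The greedy pick H, E, D costs 18; no covering selection beats 16.

16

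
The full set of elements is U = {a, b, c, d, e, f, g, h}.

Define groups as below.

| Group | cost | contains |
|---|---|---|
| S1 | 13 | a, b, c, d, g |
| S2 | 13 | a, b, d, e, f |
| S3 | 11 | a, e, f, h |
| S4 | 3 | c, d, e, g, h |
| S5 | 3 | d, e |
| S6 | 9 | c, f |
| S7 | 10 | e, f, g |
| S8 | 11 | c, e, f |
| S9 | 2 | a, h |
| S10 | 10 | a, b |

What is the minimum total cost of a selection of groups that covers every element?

S2, S4 together cover every element (S2 ∪ S4 = {a, b, c, d, e, f, g, h}); total cost 13 + 3 = 16.
The greedy pick S4, S9, S2 costs 18; no covering selection beats 16.

16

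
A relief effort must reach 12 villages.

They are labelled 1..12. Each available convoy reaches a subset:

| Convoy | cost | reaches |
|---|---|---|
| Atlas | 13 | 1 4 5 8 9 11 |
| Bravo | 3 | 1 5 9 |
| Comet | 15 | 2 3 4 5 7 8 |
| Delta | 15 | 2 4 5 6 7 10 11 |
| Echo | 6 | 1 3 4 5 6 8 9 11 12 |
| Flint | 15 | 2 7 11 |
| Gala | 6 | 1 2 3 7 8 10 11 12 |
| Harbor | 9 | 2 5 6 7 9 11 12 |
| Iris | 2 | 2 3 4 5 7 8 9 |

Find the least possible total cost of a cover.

12

Echo, Gala together cover every village (Echo ∪ Gala = {1, 2, 3, 4, 5, 6, 7, 8, 9, 10, 11, 12}); total cost 6 + 6 = 12.
The greedy pick Iris, Echo, Gala costs 14; no covering selection beats 12.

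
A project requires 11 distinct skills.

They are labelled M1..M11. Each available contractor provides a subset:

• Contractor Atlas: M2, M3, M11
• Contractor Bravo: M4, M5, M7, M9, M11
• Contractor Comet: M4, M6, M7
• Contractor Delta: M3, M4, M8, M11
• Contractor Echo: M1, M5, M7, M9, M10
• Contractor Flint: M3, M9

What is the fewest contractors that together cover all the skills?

4

Atlas and Comet and Delta and Echo together: Atlas ∪ Comet ∪ Delta ∪ Echo = {M1, M2, M3, M4, M5, M6, M7, M8, M9, M10, M11} — every skill is covered.
No 3 of the 6 contractors cover everything (all 20 combinations miss at least one skill), so 4 is optimal.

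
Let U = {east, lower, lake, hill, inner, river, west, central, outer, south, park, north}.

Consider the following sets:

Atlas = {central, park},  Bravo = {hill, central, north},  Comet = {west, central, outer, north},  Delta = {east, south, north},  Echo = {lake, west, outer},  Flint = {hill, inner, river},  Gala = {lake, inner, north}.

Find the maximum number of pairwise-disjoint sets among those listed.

4

Atlas, Delta, Echo, Flint are pairwise disjoint (Atlas={central,park}; Delta={east,south,north}; Echo={lake,west,outer}; Flint={hill,inner,river}).
Every remaining set overlaps one of these, and no 5 of the listed sets are pairwise disjoint, so 4 is the maximum.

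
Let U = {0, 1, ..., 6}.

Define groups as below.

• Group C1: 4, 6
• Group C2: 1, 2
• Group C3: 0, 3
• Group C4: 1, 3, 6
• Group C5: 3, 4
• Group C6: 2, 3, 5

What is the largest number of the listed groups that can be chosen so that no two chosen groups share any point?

C1, C2, C3 are pairwise disjoint (C1={4,6}; C2={1,2}; C3={0,3}).
Every remaining group overlaps one of these, and no 4 of the listed groups are pairwise disjoint, so 3 is the maximum.

3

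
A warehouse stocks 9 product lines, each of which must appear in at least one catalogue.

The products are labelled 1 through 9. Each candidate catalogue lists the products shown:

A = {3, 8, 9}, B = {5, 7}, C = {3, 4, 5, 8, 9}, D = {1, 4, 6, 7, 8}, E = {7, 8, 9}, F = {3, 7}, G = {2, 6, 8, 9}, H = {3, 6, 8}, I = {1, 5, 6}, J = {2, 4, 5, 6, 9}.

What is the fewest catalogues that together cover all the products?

C and D and G together: C ∪ D ∪ G = {1, 2, 3, 4, 5, 6, 7, 8, 9} — every product is covered.
No 2 of the 10 catalogues cover everything (all 45 combinations miss at least one product), so 3 is optimal.

3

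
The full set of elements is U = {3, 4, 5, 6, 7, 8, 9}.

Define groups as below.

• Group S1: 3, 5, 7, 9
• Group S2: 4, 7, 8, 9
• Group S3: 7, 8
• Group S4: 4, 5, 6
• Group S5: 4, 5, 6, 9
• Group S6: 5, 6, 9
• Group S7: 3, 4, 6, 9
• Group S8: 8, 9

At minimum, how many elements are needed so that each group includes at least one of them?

3

The 3 elements {5, 6, 8} hit every group.
No choice of 2 elements meets every group, so 3 is the minimum.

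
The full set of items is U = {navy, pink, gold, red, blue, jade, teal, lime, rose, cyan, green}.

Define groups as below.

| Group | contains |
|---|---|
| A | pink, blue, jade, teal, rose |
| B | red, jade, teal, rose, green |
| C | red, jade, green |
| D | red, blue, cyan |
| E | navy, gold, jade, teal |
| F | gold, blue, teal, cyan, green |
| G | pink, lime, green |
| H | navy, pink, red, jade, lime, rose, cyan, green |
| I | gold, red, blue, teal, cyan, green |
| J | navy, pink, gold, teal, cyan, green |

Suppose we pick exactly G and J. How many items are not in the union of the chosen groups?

4

Union of G, J = {navy, pink, gold, teal, lime, cyan, green}.
Not covered: red, blue, jade, rose — 4 items.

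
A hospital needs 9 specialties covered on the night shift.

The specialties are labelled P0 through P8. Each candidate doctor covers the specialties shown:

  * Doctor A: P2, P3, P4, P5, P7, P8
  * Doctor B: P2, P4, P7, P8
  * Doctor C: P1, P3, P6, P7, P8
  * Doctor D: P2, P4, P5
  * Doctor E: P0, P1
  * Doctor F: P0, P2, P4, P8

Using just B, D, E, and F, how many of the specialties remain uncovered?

2

Union of B, D, E, F = {P0, P1, P2, P4, P5, P7, P8}.
Not covered: P3, P6 — 2 specialties.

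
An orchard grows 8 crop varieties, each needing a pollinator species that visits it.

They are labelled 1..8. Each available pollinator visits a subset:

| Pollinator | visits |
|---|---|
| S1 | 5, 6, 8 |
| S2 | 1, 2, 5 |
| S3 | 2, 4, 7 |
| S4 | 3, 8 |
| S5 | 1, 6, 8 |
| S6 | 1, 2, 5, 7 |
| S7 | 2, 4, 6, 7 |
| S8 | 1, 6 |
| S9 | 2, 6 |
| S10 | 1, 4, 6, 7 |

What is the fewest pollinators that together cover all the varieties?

S2 and S4 and S7 together: S2 ∪ S4 ∪ S7 = {1, 2, 3, 4, 5, 6, 7, 8} — every variety is covered.
Only S4 contains 3, so S4 is forced; the remaining 6 varieties need at least 2 more pollinators (each remaining pollinator adds at most 4) — so at least 3 pollinators are needed, and 3 is optimal.

3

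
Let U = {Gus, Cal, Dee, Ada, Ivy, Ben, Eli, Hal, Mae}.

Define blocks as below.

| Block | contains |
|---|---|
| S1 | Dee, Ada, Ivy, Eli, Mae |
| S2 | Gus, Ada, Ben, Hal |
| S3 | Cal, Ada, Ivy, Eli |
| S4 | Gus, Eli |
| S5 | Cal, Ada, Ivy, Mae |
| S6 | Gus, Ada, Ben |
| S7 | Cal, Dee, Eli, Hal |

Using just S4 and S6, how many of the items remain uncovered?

Union of S4, S6 = {Gus, Ada, Ben, Eli}.
Not covered: Cal, Dee, Ivy, Hal, Mae — 5 items.

5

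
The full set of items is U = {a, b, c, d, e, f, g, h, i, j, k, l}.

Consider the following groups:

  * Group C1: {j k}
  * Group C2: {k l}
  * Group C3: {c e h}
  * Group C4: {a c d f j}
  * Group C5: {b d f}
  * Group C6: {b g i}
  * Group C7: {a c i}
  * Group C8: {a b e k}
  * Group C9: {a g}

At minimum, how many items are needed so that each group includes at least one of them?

4

The 4 items {a, b, e, k} hit every group.
The groups C1, C3, C5, C9 are pairwise disjoint, so any hitting set needs a separate item for each — at least 4. Hence 4 is optimal.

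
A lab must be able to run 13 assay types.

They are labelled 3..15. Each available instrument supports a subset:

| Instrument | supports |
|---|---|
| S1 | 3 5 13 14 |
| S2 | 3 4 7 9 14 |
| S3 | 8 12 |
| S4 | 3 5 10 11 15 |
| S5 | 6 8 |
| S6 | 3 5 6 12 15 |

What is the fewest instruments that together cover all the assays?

5

Take {S1, S2, S3, S4, S6}. Their union is {3, 4, 5, 6, 7, 8, 9, 10, 11, 12, 13, 14, 15}, which is all 13 assays.
No 4 of the 6 instruments cover everything (all 15 combinations miss at least one assay), so 5 is optimal.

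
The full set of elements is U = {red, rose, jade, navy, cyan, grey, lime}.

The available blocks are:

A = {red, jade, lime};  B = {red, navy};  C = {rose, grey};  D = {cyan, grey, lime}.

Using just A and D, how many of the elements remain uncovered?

Union of A, D = {red, jade, cyan, grey, lime}.
Not covered: rose, navy — 2 elements.

2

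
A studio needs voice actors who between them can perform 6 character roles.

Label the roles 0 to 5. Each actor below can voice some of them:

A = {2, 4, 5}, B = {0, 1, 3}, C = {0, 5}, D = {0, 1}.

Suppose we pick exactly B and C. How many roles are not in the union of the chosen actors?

Union of B, C = {0, 1, 3, 5}.
Not covered: 2, 4 — 2 roles.

2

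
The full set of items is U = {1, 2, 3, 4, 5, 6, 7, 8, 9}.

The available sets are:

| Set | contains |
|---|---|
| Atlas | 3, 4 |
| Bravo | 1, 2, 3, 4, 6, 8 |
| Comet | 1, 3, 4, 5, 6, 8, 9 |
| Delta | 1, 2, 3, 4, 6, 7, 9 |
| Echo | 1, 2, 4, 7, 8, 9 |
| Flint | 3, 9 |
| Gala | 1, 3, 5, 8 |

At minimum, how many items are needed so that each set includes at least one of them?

Take H = {3, 9}. Each listed set contains at least one of these, so H is a hitting set of size 2.
No single item lies in every set, so at least 2 are needed and 2 is optimal.

2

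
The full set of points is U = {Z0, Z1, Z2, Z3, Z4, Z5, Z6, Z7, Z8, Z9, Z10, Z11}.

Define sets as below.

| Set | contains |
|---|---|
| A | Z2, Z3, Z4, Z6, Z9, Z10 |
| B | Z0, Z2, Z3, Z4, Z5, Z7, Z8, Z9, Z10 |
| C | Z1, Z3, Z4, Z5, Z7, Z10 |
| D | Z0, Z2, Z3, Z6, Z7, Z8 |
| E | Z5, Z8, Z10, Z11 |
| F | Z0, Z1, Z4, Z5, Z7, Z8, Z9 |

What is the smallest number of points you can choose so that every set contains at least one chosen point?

Take H = {Z2, Z5}. Each listed set contains at least one of these, so H is a hitting set of size 2.
No single point lies in every set, so at least 2 are needed and 2 is optimal.

2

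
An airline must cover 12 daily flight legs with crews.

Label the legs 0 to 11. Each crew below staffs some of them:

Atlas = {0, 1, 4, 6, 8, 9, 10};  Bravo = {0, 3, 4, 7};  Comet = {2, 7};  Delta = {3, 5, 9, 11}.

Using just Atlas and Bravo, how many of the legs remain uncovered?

Union of Atlas, Bravo = {0, 1, 3, 4, 6, 7, 8, 9, 10}.
Not covered: 2, 5, 11 — 3 legs.

3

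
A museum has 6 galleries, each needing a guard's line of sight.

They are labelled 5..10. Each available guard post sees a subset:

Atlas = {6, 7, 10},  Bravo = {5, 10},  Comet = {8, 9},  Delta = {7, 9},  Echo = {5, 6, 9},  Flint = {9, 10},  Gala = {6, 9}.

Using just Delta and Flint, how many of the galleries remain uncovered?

Union of Delta, Flint = {7, 9, 10}.
Not covered: 5, 6, 8 — 3 galleries.

3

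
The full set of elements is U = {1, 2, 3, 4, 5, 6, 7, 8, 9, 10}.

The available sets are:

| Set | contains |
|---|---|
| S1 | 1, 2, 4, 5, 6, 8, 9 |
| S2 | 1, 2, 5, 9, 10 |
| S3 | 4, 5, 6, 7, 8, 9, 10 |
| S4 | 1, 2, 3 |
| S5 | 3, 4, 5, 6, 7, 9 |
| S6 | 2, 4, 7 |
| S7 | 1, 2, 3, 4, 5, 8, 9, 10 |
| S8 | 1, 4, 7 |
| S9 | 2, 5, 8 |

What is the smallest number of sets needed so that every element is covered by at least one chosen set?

Take {S5, S7}. Their union is {1, 2, 3, 4, 5, 6, 7, 8, 9, 10}, which is all 10 elements.
No single set has all 10 elements (the largest, S7, has 8), so 2 is optimal.

2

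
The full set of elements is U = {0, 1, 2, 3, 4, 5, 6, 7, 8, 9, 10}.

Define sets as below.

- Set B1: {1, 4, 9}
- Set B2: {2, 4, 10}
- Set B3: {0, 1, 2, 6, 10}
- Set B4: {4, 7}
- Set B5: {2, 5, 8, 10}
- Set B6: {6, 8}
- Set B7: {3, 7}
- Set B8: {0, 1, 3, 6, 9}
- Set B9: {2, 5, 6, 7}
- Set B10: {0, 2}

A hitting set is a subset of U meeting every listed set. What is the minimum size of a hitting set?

4

H = {0, 4, 7, 8} meets every set (each contains at least one member of H), and |H| = 4.
The sets B1, B6, B7, B10 are pairwise disjoint, so any hitting set needs a separate element for each — at least 4. Hence 4 is optimal.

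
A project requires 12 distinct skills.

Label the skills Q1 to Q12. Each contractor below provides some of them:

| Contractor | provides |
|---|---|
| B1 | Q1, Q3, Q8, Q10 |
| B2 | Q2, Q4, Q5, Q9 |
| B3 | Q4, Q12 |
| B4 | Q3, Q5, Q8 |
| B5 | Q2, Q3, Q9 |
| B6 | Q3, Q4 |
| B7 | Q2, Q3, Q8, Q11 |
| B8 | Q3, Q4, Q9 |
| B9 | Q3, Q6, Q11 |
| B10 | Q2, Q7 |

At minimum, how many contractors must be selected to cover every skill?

5

Take {B1, B2, B3, B9, B10}. Their union is {Q1, Q2, Q3, Q4, Q5, Q6, Q7, Q8, Q9, Q10, Q11, Q12}, which is all 12 skills.
No 4 of the 10 contractors cover everything (all 210 combinations miss at least one skill), so 5 is optimal.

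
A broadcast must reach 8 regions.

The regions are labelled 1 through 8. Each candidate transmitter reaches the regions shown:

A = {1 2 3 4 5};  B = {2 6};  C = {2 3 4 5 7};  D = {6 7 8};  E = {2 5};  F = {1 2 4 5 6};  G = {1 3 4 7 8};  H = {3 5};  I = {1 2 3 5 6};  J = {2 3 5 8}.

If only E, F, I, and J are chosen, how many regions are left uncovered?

1

Union of E, F, I, J = {1, 2, 3, 4, 5, 6, 8}.
Not covered: 7 — 1 region.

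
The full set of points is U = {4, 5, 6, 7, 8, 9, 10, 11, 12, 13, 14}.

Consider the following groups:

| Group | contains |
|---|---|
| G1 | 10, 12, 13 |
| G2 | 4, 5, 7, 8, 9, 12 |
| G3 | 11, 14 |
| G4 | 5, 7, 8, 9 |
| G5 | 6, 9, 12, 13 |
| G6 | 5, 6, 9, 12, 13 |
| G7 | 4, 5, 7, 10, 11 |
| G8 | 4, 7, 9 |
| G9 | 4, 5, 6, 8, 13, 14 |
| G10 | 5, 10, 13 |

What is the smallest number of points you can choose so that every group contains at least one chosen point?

3

Take H = {7, 11, 13}. Each listed group contains at least one of these, so H is a hitting set of size 3.
The groups G1, G3, G8 are pairwise disjoint, so any hitting set needs a separate point for each — at least 3. Hence 3 is optimal.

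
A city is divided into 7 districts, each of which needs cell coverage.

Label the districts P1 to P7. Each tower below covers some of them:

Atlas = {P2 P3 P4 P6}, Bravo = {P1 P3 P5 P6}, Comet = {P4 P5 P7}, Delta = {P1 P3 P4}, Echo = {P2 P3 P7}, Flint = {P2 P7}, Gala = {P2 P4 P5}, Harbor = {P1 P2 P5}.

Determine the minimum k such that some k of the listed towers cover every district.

Atlas and Bravo and Comet together: Atlas ∪ Bravo ∪ Comet = {P1, P2, P3, P4, P5, P6, P7} — every district is covered.
No 2 of the 8 towers cover everything (all 28 combinations miss at least one district), so 3 is optimal.

3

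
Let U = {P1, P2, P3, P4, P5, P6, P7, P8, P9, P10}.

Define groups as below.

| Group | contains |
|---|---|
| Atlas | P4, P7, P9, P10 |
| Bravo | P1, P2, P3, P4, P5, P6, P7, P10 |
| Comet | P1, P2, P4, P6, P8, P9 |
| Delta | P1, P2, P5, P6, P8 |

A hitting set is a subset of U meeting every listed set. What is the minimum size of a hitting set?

2

H = {P2, P7} meets every group (each contains at least one member of H), and |H| = 2.
The groups Atlas, Delta are pairwise disjoint, so any hitting set needs a separate point for each — at least 2. Hence 2 is optimal.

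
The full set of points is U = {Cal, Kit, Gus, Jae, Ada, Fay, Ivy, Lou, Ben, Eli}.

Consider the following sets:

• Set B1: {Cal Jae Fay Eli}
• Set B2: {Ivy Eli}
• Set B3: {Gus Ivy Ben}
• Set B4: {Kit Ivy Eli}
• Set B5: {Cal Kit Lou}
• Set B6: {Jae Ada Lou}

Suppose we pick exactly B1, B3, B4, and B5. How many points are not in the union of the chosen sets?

1

Union of B1, B3, B4, B5 = {Cal, Kit, Gus, Jae, Fay, Ivy, Lou, Ben, Eli}.
Not covered: Ada — 1 point.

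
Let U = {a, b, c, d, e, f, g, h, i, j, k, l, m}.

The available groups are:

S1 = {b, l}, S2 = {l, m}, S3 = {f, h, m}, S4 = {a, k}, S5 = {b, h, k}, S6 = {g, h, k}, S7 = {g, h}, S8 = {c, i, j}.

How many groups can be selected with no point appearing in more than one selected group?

S1, S4, S7, S8 are pairwise disjoint (S1={b,l}; S4={a,k}; S7={g,h}; S8={c,i,j}).
Every remaining group overlaps one of these, and no 5 of the listed groups are pairwise disjoint, so 4 is the maximum.

4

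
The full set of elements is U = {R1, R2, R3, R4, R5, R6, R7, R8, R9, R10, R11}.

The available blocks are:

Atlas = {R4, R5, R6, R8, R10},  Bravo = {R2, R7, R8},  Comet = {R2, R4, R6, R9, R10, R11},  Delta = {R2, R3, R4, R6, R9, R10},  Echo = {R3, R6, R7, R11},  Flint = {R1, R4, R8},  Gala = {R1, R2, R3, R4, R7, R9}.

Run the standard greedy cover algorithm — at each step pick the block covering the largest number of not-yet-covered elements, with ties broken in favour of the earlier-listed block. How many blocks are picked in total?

3

Greedy: pick Comet (covers 6 new) → pick Gala (covers 3 new) → pick Atlas (covers 2 new). Total picks: 3.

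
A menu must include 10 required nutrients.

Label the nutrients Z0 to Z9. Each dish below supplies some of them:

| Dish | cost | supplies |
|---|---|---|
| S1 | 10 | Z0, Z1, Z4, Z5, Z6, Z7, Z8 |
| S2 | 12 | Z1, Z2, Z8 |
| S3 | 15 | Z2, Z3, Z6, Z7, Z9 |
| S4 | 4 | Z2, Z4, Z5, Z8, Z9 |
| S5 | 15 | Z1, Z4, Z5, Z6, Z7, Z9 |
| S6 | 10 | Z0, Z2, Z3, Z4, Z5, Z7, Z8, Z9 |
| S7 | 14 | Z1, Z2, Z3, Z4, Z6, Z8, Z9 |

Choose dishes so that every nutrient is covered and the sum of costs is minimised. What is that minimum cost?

S1, S6 together cover every nutrient (S1 ∪ S6 = {Z0, Z1, Z2, Z3, Z4, Z5, Z6, Z7, Z8, Z9}); total cost 10 + 10 = 20.
The greedy pick S4, S1, S6 costs 24; no covering selection beats 20.

20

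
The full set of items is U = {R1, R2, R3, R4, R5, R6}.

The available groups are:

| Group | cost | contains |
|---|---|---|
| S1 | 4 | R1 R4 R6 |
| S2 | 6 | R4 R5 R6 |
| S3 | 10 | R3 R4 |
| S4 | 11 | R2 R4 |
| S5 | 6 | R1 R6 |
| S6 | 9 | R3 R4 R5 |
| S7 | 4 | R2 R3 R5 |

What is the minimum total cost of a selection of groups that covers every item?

S1, S7 together cover every item (S1 ∪ S7 = {R1, R2, R3, R4, R5, R6}); total cost 4 + 4 = 8.
No covering selection has total cost below 8.

8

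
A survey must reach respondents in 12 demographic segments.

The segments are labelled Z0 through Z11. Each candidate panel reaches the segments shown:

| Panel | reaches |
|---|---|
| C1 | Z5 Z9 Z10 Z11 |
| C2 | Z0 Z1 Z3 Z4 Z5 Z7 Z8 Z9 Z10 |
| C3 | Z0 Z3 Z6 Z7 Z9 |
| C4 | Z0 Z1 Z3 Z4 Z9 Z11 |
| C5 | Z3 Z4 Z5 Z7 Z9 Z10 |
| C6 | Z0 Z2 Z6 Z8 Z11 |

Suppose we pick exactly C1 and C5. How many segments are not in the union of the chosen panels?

Union of C1, C5 = {Z3, Z4, Z5, Z7, Z9, Z10, Z11}.
Not covered: Z0, Z1, Z2, Z6, Z8 — 5 segments.

5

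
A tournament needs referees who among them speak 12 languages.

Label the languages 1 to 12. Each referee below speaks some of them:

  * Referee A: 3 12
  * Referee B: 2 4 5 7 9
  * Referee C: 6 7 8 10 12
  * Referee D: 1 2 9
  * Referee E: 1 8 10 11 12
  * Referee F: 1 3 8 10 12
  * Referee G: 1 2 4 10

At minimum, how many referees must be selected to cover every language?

B and C and E and F together: B ∪ C ∪ E ∪ F = {1, 2, 3, 4, 5, 6, 7, 8, 9, 10, 11, 12} — every language is covered.
No 3 of the 7 referees cover everything (all 35 combinations miss at least one language), so 4 is optimal.

4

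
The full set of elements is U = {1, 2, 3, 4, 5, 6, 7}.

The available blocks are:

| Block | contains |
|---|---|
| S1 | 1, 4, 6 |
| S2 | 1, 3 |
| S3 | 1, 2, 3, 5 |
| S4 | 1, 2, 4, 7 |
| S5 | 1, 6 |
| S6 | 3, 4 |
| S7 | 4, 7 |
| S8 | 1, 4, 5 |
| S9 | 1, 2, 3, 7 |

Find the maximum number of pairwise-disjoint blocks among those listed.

2

S5, S7 are pairwise disjoint (S5={1,6}; S7={4,7}).
Every remaining block overlaps one of these, and no 3 of the listed blocks are pairwise disjoint, so 2 is the maximum.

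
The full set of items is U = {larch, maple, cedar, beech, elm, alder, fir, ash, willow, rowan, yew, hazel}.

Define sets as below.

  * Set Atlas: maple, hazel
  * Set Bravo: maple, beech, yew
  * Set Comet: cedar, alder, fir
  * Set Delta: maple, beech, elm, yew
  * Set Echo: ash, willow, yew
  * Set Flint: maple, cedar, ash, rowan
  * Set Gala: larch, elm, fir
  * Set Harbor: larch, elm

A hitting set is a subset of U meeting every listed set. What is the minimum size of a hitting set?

The 4 items {maple, elm, alder, ash} hit every set.
The sets Atlas, Comet, Echo, Harbor are pairwise disjoint, so any hitting set needs a separate item for each — at least 4. Hence 4 is optimal.

4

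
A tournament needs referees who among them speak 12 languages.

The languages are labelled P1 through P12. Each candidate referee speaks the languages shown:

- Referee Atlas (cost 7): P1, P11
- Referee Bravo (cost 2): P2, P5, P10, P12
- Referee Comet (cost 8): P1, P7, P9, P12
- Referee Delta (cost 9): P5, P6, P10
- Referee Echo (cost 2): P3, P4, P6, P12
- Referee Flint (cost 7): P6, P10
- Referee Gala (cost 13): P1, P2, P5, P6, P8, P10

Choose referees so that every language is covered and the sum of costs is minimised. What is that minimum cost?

Atlas, Comet, Echo, Gala together cover every language (Atlas ∪ Comet ∪ Echo ∪ Gala = {P1, P2, P3, P4, P5, P6, P7, P8, P9, P10, P11, P12}); total cost 7 + 8 + 2 + 13 = 30.
The greedy pick Bravo, Echo, Comet, Atlas, Gala costs 32; no covering selection beats 30.

30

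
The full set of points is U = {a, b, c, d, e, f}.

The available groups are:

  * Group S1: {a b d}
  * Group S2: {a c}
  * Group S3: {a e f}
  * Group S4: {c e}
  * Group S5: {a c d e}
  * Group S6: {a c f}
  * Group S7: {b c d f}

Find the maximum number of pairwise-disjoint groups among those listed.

2

S1, S4 are pairwise disjoint (S1={a,b,d}; S4={c,e}).
Every remaining group overlaps one of these, and no 3 of the listed groups are pairwise disjoint, so 2 is the maximum.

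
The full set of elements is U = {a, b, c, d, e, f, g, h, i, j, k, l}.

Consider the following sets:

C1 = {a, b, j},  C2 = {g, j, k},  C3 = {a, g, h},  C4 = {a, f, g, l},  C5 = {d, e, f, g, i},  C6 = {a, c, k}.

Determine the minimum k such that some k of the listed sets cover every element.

5

C1 and C3 and C4 and C5 and C6 together: C1 ∪ C3 ∪ C4 ∪ C5 ∪ C6 = {a, b, c, d, e, f, g, h, i, j, k, l} — every element is covered.
No 4 of the 6 sets cover everything (all 15 combinations miss at least one element), so 5 is optimal.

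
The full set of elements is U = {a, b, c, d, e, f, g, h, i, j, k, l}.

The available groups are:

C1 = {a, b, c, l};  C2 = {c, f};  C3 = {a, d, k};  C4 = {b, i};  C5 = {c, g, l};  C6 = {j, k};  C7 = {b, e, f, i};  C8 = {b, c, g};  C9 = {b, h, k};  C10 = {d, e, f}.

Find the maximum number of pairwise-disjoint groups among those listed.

4

C4, C5, C6, C10 are pairwise disjoint (C4={b,i}; C5={c,g,l}; C6={j,k}; C10={d,e,f}).
Every remaining group overlaps one of these, and no 5 of the listed groups are pairwise disjoint, so 4 is the maximum.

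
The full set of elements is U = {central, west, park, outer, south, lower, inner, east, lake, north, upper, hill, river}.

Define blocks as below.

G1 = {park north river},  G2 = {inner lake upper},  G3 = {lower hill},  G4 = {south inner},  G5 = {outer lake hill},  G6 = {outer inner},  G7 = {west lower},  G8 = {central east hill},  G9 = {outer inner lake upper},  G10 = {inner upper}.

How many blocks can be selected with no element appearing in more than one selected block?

4

G1, G6, G7, G8 are pairwise disjoint (G1={park,north,river}; G6={outer,inner}; G7={west,lower}; G8={central,east,hill}).
Every remaining block overlaps one of these, and no 5 of the listed blocks are pairwise disjoint, so 4 is the maximum.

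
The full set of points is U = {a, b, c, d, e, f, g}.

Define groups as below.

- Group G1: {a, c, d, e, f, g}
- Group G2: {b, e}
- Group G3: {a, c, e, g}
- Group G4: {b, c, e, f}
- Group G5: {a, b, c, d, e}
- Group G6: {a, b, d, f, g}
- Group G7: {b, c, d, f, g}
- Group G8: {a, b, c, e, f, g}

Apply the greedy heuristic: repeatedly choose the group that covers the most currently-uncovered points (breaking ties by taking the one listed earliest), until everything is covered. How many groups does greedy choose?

Greedy: pick G1 (covers 6 new) → pick G2 (covers 1 new). Total picks: 2.

2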